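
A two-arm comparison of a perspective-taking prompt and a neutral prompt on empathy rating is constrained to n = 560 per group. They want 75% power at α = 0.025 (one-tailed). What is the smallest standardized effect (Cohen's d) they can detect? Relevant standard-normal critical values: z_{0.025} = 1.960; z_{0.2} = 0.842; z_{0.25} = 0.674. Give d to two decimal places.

d_min ≈ 0.16

For two independent groups of n = 560 each: d_min = (z_{α} + z_β)·√(2/n).
z-sum = 1.960 + 0.674 = 2.634.
d_min = 2.634 × √(2/560) = 2.634 × 0.0598 = 0.157.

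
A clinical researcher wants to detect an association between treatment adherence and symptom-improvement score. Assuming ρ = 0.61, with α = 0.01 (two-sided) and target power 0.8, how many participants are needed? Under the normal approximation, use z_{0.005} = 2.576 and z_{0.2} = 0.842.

n = 27

Fisher's z: C = ½·ln((1+r)/(1−r)) = ½·ln(4.1282) = 0.7089.
n = ((z_{α/2} + z_β)/C)² + 3.
(2.576 + 0.842) / 0.7089 = 3.418 / 0.7089 = 4.822.
n = 4.822² + 3 = 23.25 + 3 = 26.2.
Round up.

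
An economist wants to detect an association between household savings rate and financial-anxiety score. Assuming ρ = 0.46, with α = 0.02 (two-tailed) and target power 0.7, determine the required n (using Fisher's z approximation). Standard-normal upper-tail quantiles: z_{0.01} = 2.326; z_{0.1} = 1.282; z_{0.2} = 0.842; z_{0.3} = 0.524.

n = 36

Fisher's z: C = ½·ln((1+r)/(1−r)) = ½·ln(2.7037) = 0.4973.
n = ((z_{α/2} + z_β)/C)² + 3.
(2.326 + 0.524) / 0.4973 = 2.850 / 0.4973 = 5.731.
n = 5.731² + 3 = 32.84 + 3 = 35.8.
Round up.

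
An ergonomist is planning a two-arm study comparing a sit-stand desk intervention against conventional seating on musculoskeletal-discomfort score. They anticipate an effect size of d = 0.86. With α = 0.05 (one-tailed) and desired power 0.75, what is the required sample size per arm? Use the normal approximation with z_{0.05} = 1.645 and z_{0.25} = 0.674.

For two independent groups with equal n: n = 2·((z_{α} + z_β) / d)².
z_{α} + z_β = 1.645 + 0.674 = 2.319.
n = 2 × (2.319 / 0.86)² = 2 × 2.697² = 2 × 7.27 = 14.5.
Round up to the next whole participant.

n = 15 per group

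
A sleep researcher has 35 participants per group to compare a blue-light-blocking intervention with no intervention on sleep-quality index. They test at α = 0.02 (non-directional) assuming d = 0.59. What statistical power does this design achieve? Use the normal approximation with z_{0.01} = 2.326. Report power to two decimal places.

power ≈ 0.56

For two equal groups, power = Φ(d·√(n/2) − z_{α/2}).
d·√(n/2) = 0.59 × √(35/2) = 0.59 × 4.183 = 2.468.
z_β = 2.468 − 2.326 = 0.142.
Power = Φ(0.142) = 0.557.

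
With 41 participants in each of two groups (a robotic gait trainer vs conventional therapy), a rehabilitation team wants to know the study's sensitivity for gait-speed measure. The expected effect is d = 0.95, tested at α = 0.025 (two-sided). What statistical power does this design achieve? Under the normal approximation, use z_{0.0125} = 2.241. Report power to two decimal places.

power ≈ 0.98

For two equal groups, power = Φ(d·√(n/2) − z_{α/2}).
d·√(n/2) = 0.95 × √(41/2) = 0.95 × 4.528 = 4.301.
z_β = 4.301 − 2.241 = 2.060.
Power = Φ(2.060) = 0.980.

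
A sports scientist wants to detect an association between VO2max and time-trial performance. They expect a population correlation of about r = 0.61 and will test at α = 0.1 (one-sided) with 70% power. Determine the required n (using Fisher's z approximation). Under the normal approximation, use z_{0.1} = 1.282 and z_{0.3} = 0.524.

Fisher's z: C = ½·ln((1+r)/(1−r)) = ½·ln(4.1282) = 0.7089.
n = ((z_{α} + z_β)/C)² + 3.
(1.282 + 0.524) / 0.7089 = 1.806 / 0.7089 = 2.548.
n = 2.548² + 3 = 6.49 + 3 = 9.5.
Round up.

n = 10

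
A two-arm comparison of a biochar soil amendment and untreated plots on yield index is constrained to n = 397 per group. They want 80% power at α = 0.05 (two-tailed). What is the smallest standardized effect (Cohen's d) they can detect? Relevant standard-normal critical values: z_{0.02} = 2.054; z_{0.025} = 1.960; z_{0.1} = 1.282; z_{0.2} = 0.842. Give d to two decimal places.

d_min ≈ 0.20

For two independent groups of n = 397 each: d_min = (z_{α/2} + z_β)·√(2/n).
z-sum = 1.960 + 0.842 = 2.802.
d_min = 2.802 × √(2/397) = 2.802 × 0.0710 = 0.199.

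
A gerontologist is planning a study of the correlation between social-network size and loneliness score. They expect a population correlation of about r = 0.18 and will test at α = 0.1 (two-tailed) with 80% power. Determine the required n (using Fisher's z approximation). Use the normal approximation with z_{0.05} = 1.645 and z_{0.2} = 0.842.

n = 190

Fisher's z: C = ½·ln((1+r)/(1−r)) = ½·ln(1.4390) = 0.1820.
n = ((z_{α/2} + z_β)/C)² + 3.
(1.645 + 0.842) / 0.1820 = 2.487 / 0.1820 = 13.665.
n = 13.665² + 3 = 186.73 + 3 = 189.7.
Round up.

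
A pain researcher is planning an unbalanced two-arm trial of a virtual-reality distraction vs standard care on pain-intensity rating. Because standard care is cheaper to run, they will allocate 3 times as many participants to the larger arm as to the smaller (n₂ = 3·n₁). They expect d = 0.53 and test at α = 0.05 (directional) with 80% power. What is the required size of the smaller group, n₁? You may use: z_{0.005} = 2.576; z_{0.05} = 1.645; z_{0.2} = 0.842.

With allocation ratio k = n₂/n₁ = 3, Var(x̄₁−x̄₂) = σ²(1/n₁ + 1/(k·n₁)) = σ²·(k+1)/(k·n₁).
So n₁ = (1 + 1/k)·((z_{α} + z_β)/d)² = 1.333 × (2.487/0.53)².
n₁ = 1.333 × 22.02 = 29.4.
Round up: n₁ = 30, giving n₂ = 3 × 30 = 90.

n₁ = 30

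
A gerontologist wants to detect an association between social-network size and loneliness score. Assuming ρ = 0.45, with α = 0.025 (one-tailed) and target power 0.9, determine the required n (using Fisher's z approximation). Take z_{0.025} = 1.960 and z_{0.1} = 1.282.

Fisher's z: C = ½·ln((1+r)/(1−r)) = ½·ln(2.6364) = 0.4847.
n = ((z_{α} + z_β)/C)² + 3.
(1.960 + 1.282) / 0.4847 = 3.242 / 0.4847 = 6.689.
n = 6.689² + 3 = 44.74 + 3 = 47.7.
Round up.

n = 48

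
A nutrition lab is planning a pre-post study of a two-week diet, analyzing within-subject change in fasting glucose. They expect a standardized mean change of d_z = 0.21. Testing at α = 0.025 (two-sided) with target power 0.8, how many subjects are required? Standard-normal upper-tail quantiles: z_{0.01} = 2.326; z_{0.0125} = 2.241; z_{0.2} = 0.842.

n = 216 pairs

For a paired (one-sample on differences) test: n = ((z_{α/2} + z_β) / d)².
z_{α/2} + z_β = 2.241 + 0.842 = 3.083.
n = (3.083 / 0.21)² = 14.681² = 215.53.
Round up.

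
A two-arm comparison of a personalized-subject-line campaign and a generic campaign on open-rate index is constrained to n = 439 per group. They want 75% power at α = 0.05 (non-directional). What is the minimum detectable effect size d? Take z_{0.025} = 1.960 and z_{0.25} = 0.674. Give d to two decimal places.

d_min ≈ 0.18

For two independent groups of n = 439 each: d_min = (z_{α/2} + z_β)·√(2/n).
z-sum = 1.960 + 0.674 = 2.634.
d_min = 2.634 × √(2/439) = 2.634 × 0.0675 = 0.178.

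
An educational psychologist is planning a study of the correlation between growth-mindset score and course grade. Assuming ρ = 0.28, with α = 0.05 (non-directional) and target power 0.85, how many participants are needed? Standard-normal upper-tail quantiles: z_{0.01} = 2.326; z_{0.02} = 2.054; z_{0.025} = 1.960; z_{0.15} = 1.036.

Fisher's z: C = ½·ln((1+r)/(1−r)) = ½·ln(1.7778) = 0.2877.
n = ((z_{α/2} + z_β)/C)² + 3.
(1.960 + 1.036) / 0.2877 = 2.996 / 0.2877 = 10.414.
n = 10.414² + 3 = 108.44 + 3 = 111.4.
Round up.

n = 112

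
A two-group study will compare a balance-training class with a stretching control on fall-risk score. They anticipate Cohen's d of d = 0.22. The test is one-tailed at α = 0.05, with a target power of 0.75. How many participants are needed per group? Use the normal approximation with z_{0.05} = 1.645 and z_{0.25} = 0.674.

For two independent groups with equal n: n = 2·((z_{α} + z_β) / d)².
z_{α} + z_β = 1.645 + 0.674 = 2.319.
n = 2 × (2.319 / 0.22)² = 2 × 10.541² = 2 × 111.11 = 222.2.
Round up to the next whole participant.

n = 223 per group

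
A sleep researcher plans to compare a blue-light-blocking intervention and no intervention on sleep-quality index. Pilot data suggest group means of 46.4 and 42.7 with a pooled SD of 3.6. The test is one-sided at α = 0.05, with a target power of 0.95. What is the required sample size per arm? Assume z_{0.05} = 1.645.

Cohen's d = |M₁ − M₂| / SD_pooled = |46.4 − 42.7| / 3.6 = 3.7 / 3.6 = 1.028.
For two independent groups with equal n: n = 2·((z_{α} + z_β) / d)².
z_{α} + z_β = 1.645 + 1.645 = 3.290.
n = 2 × (3.290 / 1.028)² = 2 × 3.200² = 2 × 10.24 = 20.5.
Round up to the next whole participant.

n = 21 per group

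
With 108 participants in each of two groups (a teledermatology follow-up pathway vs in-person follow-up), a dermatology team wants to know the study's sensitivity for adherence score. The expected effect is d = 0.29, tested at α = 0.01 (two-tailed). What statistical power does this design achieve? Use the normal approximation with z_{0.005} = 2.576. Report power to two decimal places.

For two equal groups, power = Φ(d·√(n/2) − z_{α/2}).
d·√(n/2) = 0.29 × √(108/2) = 0.29 × 7.348 = 2.131.
z_β = 2.131 − 2.576 = -0.445.
Power = Φ(-0.445) = 0.328.

power ≈ 0.33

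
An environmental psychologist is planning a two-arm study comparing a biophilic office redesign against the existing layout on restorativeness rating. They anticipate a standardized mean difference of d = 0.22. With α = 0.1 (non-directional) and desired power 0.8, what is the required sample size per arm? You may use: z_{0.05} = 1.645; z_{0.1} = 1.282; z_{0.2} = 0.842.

n = 256 per group

For two independent groups with equal n: n = 2·((z_{α/2} + z_β) / d)².
z_{α/2} + z_β = 1.645 + 0.842 = 2.487.
n = 2 × (2.487 / 0.22)² = 2 × 11.305² = 2 × 127.79 = 255.6.
Round up to the next whole participant.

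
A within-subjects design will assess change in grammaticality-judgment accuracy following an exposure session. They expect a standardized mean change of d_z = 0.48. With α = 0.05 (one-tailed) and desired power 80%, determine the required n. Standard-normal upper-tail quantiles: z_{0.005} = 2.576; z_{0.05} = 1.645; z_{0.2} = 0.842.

For a paired (one-sample on differences) test: n = ((z_{α} + z_β) / d)².
z_{α} + z_β = 1.645 + 0.842 = 2.487.
n = (2.487 / 0.48)² = 5.181² = 26.85.
Round up.

n = 27 pairs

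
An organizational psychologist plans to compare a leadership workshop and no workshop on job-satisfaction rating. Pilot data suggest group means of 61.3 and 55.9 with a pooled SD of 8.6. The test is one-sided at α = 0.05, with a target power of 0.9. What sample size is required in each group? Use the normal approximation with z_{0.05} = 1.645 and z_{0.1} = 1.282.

Cohen's d = |M₁ − M₂| / SD_pooled = |61.3 − 55.9| / 8.6 = 5.4 / 8.6 = 0.628.
For two independent groups with equal n: n = 2·((z_{α} + z_β) / d)².
z_{α} + z_β = 1.645 + 1.282 = 2.927.
n = 2 × (2.927 / 0.628)² = 2 × 4.661² = 2 × 21.72 = 43.4.
Round up to the next whole participant.

n = 44 per group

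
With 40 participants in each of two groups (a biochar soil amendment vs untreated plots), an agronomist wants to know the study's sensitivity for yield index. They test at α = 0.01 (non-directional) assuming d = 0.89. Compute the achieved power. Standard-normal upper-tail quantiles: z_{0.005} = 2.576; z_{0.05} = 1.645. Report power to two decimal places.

power ≈ 0.92

For two equal groups, power = Φ(d·√(n/2) − z_{α/2}).
d·√(n/2) = 0.89 × √(40/2) = 0.89 × 4.472 = 3.980.
z_β = 3.980 − 2.576 = 1.404.
Power = Φ(1.404) = 0.920.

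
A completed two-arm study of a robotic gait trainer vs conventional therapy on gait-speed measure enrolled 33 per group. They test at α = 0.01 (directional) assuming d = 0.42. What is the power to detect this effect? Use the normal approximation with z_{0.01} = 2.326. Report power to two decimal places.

power ≈ 0.27

For two equal groups, power = Φ(d·√(n/2) − z_{α}).
d·√(n/2) = 0.42 × √(33/2) = 0.42 × 4.062 = 1.706.
z_β = 1.706 − 2.326 = -0.620.
Power = Φ(-0.620) = 0.268.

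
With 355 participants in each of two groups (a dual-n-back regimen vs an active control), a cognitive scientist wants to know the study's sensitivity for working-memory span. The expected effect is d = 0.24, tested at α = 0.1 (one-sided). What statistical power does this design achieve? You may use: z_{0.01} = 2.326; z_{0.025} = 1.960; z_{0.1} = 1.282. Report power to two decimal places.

For two equal groups, power = Φ(d·√(n/2) − z_{α}).
d·√(n/2) = 0.24 × √(355/2) = 0.24 × 13.323 = 3.197.
z_β = 3.197 − 1.282 = 1.915.
Power = Φ(1.915) = 0.972.

power ≈ 0.97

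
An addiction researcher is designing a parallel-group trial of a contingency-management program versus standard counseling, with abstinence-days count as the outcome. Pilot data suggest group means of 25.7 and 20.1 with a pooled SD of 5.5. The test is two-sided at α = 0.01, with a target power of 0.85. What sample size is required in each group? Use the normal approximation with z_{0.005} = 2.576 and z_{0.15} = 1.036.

Cohen's d = |M₁ − M₂| / SD_pooled = |25.7 − 20.1| / 5.5 = 5.6 / 5.5 = 1.018.
For two independent groups with equal n: n = 2·((z_{α/2} + z_β) / d)².
z_{α/2} + z_β = 2.576 + 1.036 = 3.612.
n = 2 × (3.612 / 1.018)² = 2 × 3.548² = 2 × 12.59 = 25.2.
Round up to the next whole participant.

n = 26 per group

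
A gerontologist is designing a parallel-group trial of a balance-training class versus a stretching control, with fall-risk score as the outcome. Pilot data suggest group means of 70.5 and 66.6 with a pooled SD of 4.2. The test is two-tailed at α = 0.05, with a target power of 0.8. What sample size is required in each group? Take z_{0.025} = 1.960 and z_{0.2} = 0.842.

n = 19 per group

Cohen's d = |M₁ − M₂| / SD_pooled = |70.5 − 66.6| / 4.2 = 3.9 / 4.2 = 0.929.
For two independent groups with equal n: n = 2·((z_{α/2} + z_β) / d)².
z_{α/2} + z_β = 1.960 + 0.842 = 2.802.
n = 2 × (2.802 / 0.929)² = 2 × 3.016² = 2 × 9.10 = 18.2.
Round up to the next whole participant.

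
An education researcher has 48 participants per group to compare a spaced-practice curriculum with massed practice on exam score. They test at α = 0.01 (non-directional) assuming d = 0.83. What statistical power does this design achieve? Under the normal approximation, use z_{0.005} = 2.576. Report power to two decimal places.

power ≈ 0.93

For two equal groups, power = Φ(d·√(n/2) − z_{α/2}).
d·√(n/2) = 0.83 × √(48/2) = 0.83 × 4.899 = 4.066.
z_β = 4.066 − 2.576 = 1.490.
Power = Φ(1.490) = 0.932.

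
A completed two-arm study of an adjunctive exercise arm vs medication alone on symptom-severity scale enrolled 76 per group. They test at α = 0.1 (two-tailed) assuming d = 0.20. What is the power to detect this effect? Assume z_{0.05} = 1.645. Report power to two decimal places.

For two equal groups, power = Φ(d·√(n/2) − z_{α/2}).
d·√(n/2) = 0.20 × √(76/2) = 0.20 × 6.164 = 1.233.
z_β = 1.233 − 1.645 = -0.412.
Power = Φ(-0.412) = 0.340.

power ≈ 0.34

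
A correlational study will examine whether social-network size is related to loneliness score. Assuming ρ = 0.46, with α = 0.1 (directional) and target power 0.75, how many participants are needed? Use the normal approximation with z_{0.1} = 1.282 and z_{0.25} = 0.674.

Fisher's z: C = ½·ln((1+r)/(1−r)) = ½·ln(2.7037) = 0.4973.
n = ((z_{α} + z_β)/C)² + 3.
(1.282 + 0.674) / 0.4973 = 1.956 / 0.4973 = 3.933.
n = 3.933² + 3 = 15.47 + 3 = 18.5.
Round up.

n = 19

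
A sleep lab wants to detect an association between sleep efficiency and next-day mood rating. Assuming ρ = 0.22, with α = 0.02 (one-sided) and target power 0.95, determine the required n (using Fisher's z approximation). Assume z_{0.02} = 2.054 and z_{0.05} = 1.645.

Fisher's z: C = ½·ln((1+r)/(1−r)) = ½·ln(1.5641) = 0.2237.
n = ((z_{α} + z_β)/C)² + 3.
(2.054 + 1.645) / 0.2237 = 3.699 / 0.2237 = 16.536.
n = 16.536² + 3 = 273.42 + 3 = 276.4.
Round up.

n = 277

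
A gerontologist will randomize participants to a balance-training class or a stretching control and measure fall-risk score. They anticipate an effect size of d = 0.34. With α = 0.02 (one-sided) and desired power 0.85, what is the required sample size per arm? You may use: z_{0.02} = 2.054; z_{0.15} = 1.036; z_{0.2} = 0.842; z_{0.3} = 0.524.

n = 166 per group

For two independent groups with equal n: n = 2·((z_{α} + z_β) / d)².
z_{α} + z_β = 2.054 + 1.036 = 3.090.
n = 2 × (3.090 / 0.34)² = 2 × 9.088² = 2 × 82.60 = 165.2.
Round up to the next whole participant.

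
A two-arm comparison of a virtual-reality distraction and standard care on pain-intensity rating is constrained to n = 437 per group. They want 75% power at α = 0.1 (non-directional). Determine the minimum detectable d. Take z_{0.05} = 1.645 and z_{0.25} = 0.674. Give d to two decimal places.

d_min ≈ 0.16

For two independent groups of n = 437 each: d_min = (z_{α/2} + z_β)·√(2/n).
z-sum = 1.645 + 0.674 = 2.319.
d_min = 2.319 × √(2/437) = 2.319 × 0.0677 = 0.157.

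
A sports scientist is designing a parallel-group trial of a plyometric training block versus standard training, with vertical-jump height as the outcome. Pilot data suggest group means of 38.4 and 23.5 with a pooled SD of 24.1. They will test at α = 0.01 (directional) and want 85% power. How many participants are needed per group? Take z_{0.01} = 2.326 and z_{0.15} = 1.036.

Cohen's d = |M₁ − M₂| / SD_pooled = |38.4 − 23.5| / 24.1 = 14.9 / 24.1 = 0.618.
For two independent groups with equal n: n = 2·((z_{α} + z_β) / d)².
z_{α} + z_β = 2.326 + 1.036 = 3.362.
n = 2 × (3.362 / 0.618)² = 2 × 5.440² = 2 × 29.60 = 59.2.
Round up to the next whole participant.

n = 60 per group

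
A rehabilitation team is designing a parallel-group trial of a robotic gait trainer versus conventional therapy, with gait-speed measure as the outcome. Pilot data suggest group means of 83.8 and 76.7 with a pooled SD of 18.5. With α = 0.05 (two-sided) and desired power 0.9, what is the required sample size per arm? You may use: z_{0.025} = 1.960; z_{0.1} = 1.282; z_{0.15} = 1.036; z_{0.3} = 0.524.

n = 143 per group

Cohen's d = |M₁ − M₂| / SD_pooled = |83.8 − 76.7| / 18.5 = 7.1 / 18.5 = 0.384.
For two independent groups with equal n: n = 2·((z_{α/2} + z_β) / d)².
z_{α/2} + z_β = 1.960 + 1.282 = 3.242.
n = 2 × (3.242 / 0.384)² = 2 × 8.443² = 2 × 71.28 = 142.6.
Round up to the next whole participant.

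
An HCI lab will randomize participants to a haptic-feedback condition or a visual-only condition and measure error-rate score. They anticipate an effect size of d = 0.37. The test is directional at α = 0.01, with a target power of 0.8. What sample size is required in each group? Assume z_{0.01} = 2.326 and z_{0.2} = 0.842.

For two independent groups with equal n: n = 2·((z_{α} + z_β) / d)².
z_{α} + z_β = 2.326 + 0.842 = 3.168.
n = 2 × (3.168 / 0.37)² = 2 × 8.562² = 2 × 73.31 = 146.6.
Round up to the next whole participant.

n = 147 per group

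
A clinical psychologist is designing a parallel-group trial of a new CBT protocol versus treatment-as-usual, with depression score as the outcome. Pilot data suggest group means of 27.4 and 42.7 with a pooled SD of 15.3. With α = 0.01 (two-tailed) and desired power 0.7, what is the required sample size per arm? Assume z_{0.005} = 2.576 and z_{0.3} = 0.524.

n = 20 per group

Cohen's d = |M₁ − M₂| / SD_pooled = |27.4 − 42.7| / 15.3 = 15.3 / 15.3 = 1.000.
For two independent groups with equal n: n = 2·((z_{α/2} + z_β) / d)².
z_{α/2} + z_β = 2.576 + 0.524 = 3.100.
n = 2 × (3.100 / 1.000)² = 2 × 3.100² = 2 × 9.61 = 19.2.
Round up to the next whole participant.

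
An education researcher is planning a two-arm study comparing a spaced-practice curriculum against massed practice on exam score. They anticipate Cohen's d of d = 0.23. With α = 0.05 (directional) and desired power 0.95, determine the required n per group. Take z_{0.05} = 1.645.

For two independent groups with equal n: n = 2·((z_{α} + z_β) / d)².
z_{α} + z_β = 1.645 + 1.645 = 3.290.
n = 2 × (3.290 / 0.23)² = 2 × 14.304² = 2 × 204.61 = 409.2.
Round up to the next whole participant.

n = 410 per group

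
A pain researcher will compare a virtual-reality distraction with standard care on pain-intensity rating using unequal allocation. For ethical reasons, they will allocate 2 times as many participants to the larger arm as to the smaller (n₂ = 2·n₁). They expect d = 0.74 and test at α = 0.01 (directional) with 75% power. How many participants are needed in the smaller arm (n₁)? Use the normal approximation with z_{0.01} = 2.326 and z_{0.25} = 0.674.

n₁ = 25

With allocation ratio k = n₂/n₁ = 2, Var(x̄₁−x̄₂) = σ²(1/n₁ + 1/(k·n₁)) = σ²·(k+1)/(k·n₁).
So n₁ = (1 + 1/k)·((z_{α} + z_β)/d)² = 1.500 × (3.000/0.74)².
n₁ = 1.500 × 16.44 = 24.7.
Round up: n₁ = 25, giving n₂ = 2 × 25 = 50.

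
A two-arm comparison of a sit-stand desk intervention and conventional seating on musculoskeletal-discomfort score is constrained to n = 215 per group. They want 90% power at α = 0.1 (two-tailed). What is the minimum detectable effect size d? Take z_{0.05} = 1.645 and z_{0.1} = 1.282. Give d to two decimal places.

For two independent groups of n = 215 each: d_min = (z_{α/2} + z_β)·√(2/n).
z-sum = 1.645 + 1.282 = 2.927.
d_min = 2.927 × √(2/215) = 2.927 × 0.0964 = 0.282.

d_min ≈ 0.28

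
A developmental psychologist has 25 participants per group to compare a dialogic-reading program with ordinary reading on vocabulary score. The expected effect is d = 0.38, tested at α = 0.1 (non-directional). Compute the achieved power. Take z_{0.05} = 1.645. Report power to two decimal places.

For two equal groups, power = Φ(d·√(n/2) − z_{α/2}).
d·√(n/2) = 0.38 × √(25/2) = 0.38 × 3.536 = 1.344.
z_β = 1.344 − 1.645 = -0.301.
Power = Φ(-0.301) = 0.382.

power ≈ 0.38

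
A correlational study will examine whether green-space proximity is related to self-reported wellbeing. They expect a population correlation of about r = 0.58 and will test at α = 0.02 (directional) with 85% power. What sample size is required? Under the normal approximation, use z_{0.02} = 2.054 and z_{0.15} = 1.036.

n = 25

Fisher's z: C = ½·ln((1+r)/(1−r)) = ½·ln(3.7619) = 0.6625.
n = ((z_{α} + z_β)/C)² + 3.
(2.054 + 1.036) / 0.6625 = 3.090 / 0.6625 = 4.664.
n = 4.664² + 3 = 21.75 + 3 = 24.8.
Round up.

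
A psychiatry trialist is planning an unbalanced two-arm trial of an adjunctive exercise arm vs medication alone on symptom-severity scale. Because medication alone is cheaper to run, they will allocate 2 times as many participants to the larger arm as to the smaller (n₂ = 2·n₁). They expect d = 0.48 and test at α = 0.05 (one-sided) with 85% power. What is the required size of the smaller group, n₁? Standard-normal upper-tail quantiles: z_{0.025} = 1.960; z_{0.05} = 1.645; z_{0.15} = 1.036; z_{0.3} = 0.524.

With allocation ratio k = n₂/n₁ = 2, Var(x̄₁−x̄₂) = σ²(1/n₁ + 1/(k·n₁)) = σ²·(k+1)/(k·n₁).
So n₁ = (1 + 1/k)·((z_{α} + z_β)/d)² = 1.500 × (2.681/0.48)².
n₁ = 1.500 × 31.20 = 46.8.
Round up: n₁ = 47, giving n₂ = 2 × 47 = 94.

n₁ = 47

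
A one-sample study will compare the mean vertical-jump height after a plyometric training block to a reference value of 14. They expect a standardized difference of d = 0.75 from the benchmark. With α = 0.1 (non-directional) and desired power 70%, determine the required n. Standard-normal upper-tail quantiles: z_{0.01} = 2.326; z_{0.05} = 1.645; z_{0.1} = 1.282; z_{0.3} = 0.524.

n = 9

For a one-sample test: n = ((z_{α/2} + z_β) / d)².
z_{α/2} + z_β = 1.645 + 0.524 = 2.169.
n = (2.169 / 0.75)² = 2.892² = 8.36.
Round up.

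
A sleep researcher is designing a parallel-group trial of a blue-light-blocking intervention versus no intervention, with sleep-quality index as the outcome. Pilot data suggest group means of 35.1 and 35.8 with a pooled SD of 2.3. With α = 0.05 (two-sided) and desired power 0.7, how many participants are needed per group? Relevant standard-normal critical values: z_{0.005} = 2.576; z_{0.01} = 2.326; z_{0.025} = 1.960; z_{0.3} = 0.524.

Cohen's d = |M₁ − M₂| / SD_pooled = |35.1 − 35.8| / 2.3 = 0.7 / 2.3 = 0.304.
For two independent groups with equal n: n = 2·((z_{α/2} + z_β) / d)².
z_{α/2} + z_β = 1.960 + 0.524 = 2.484.
n = 2 × (2.484 / 0.304)² = 2 × 8.171² = 2 × 66.77 = 133.5.
Round up to the next whole participant.

n = 134 per group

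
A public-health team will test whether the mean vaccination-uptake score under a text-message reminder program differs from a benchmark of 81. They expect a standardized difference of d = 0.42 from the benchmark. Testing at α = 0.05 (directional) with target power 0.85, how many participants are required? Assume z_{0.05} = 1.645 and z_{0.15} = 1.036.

For a one-sample test: n = ((z_{α} + z_β) / d)².
z_{α} + z_β = 1.645 + 1.036 = 2.681.
n = (2.681 / 0.42)² = 6.383² = 40.75.
Round up.

n = 41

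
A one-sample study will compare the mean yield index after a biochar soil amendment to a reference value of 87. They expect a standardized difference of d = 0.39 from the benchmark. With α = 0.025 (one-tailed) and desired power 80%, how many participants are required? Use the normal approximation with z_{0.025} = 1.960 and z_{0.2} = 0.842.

n = 52

For a one-sample test: n = ((z_{α} + z_β) / d)².
z_{α} + z_β = 1.960 + 0.842 = 2.802.
n = (2.802 / 0.39)² = 7.185² = 51.62.
Round up.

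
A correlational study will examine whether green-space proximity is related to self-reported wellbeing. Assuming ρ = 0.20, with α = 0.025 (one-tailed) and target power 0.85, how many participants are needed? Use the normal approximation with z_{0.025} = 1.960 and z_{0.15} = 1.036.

n = 222

Fisher's z: C = ½·ln((1+r)/(1−r)) = ½·ln(1.5000) = 0.2027.
n = ((z_{α} + z_β)/C)² + 3.
(1.960 + 1.036) / 0.2027 = 2.996 / 0.2027 = 14.780.
n = 14.780² + 3 = 218.46 + 3 = 221.5.
Round up.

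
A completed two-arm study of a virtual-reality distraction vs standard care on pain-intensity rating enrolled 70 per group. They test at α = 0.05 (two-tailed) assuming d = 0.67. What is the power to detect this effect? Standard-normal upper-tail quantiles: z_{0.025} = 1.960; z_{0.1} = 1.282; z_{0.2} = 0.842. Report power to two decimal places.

For two equal groups, power = Φ(d·√(n/2) − z_{α/2}).
d·√(n/2) = 0.67 × √(70/2) = 0.67 × 5.916 = 3.964.
z_β = 3.964 − 1.960 = 2.004.
Power = Φ(2.004) = 0.977.

power ≈ 0.98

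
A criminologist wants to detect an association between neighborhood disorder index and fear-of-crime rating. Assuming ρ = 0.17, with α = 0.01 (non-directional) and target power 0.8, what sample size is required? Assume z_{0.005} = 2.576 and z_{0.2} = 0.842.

n = 400

Fisher's z: C = ½·ln((1+r)/(1−r)) = ½·ln(1.4096) = 0.1717.
n = ((z_{α/2} + z_β)/C)² + 3.
(2.576 + 0.842) / 0.1717 = 3.418 / 0.1717 = 19.907.
n = 19.907² + 3 = 396.28 + 3 = 399.3.
Round up.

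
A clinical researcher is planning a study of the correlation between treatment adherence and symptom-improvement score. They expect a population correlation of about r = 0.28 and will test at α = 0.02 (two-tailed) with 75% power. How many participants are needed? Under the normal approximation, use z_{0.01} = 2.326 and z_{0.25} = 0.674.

Fisher's z: C = ½·ln((1+r)/(1−r)) = ½·ln(1.7778) = 0.2877.
n = ((z_{α/2} + z_β)/C)² + 3.
(2.326 + 0.674) / 0.2877 = 3.000 / 0.2877 = 10.428.
n = 10.428² + 3 = 108.73 + 3 = 111.7.
Round up.

n = 112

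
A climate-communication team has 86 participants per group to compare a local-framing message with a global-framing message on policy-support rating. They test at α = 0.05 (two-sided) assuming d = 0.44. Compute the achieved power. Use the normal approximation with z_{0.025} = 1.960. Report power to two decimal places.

For two equal groups, power = Φ(d·√(n/2) − z_{α/2}).
d·√(n/2) = 0.44 × √(86/2) = 0.44 × 6.557 = 2.885.
z_β = 2.885 − 1.960 = 0.925.
Power = Φ(0.925) = 0.823.

power ≈ 0.82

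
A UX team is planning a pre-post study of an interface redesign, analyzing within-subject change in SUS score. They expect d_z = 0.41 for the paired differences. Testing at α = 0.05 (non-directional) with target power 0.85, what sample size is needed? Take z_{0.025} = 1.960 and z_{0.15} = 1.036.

For a paired (one-sample on differences) test: n = ((z_{α/2} + z_β) / d)².
z_{α/2} + z_β = 1.960 + 1.036 = 2.996.
n = (2.996 / 0.41)² = 7.307² = 53.40.
Round up.

n = 54 pairs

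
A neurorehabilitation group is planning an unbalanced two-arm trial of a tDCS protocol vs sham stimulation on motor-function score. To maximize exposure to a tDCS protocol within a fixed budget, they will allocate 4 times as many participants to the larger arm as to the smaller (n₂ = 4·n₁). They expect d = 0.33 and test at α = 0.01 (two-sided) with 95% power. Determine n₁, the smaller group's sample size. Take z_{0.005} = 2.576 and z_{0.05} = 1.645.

With allocation ratio k = n₂/n₁ = 4, Var(x̄₁−x̄₂) = σ²(1/n₁ + 1/(k·n₁)) = σ²·(k+1)/(k·n₁).
So n₁ = (1 + 1/k)·((z_{α/2} + z_β)/d)² = 1.250 × (4.221/0.33)².
n₁ = 1.250 × 163.61 = 204.5.
Round up: n₁ = 205, giving n₂ = 4 × 205 = 820.

n₁ = 205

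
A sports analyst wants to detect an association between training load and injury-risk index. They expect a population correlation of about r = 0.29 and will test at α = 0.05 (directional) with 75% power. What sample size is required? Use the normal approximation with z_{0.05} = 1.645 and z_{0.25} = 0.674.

Fisher's z: C = ½·ln((1+r)/(1−r)) = ½·ln(1.8169) = 0.2986.
n = ((z_{α} + z_β)/C)² + 3.
(1.645 + 0.674) / 0.2986 = 2.319 / 0.2986 = 7.766.
n = 7.766² + 3 = 60.31 + 3 = 63.3.
Round up.

n = 64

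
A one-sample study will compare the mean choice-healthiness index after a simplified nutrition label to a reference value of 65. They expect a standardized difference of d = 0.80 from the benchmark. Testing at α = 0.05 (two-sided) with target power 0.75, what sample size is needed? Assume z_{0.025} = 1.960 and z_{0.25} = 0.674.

For a one-sample test: n = ((z_{α/2} + z_β) / d)².
z_{α/2} + z_β = 1.960 + 0.674 = 2.634.
n = (2.634 / 0.80)² = 3.292² = 10.84.
Round up.

n = 11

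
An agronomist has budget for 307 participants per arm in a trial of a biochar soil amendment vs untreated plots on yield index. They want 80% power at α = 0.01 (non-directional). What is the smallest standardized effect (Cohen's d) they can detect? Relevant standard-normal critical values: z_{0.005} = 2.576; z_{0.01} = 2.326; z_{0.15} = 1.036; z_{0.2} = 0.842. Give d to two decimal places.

d_min ≈ 0.28

For two independent groups of n = 307 each: d_min = (z_{α/2} + z_β)·√(2/n).
z-sum = 2.576 + 0.842 = 3.418.
d_min = 3.418 × √(2/307) = 3.418 × 0.0807 = 0.276.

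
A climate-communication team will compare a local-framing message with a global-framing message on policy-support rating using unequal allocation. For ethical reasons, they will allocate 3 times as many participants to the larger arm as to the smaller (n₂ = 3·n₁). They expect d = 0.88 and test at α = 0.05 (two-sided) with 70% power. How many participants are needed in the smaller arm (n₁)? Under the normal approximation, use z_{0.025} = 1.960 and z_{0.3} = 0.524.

n₁ = 11

With allocation ratio k = n₂/n₁ = 3, Var(x̄₁−x̄₂) = σ²(1/n₁ + 1/(k·n₁)) = σ²·(k+1)/(k·n₁).
So n₁ = (1 + 1/k)·((z_{α/2} + z_β)/d)² = 1.333 × (2.484/0.88)².
n₁ = 1.333 × 7.97 = 10.6.
Round up: n₁ = 11, giving n₂ = 3 × 11 = 33.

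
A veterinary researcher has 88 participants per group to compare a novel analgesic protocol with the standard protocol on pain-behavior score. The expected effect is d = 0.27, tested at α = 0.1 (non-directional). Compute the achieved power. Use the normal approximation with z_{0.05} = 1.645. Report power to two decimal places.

For two equal groups, power = Φ(d·√(n/2) − z_{α/2}).
d·√(n/2) = 0.27 × √(88/2) = 0.27 × 6.633 = 1.791.
z_β = 1.791 − 1.645 = 0.146.
Power = Φ(0.146) = 0.558.

power ≈ 0.56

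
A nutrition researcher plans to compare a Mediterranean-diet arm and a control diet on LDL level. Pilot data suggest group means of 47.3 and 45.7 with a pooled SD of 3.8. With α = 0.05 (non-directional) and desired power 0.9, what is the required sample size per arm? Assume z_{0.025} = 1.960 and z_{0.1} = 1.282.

Cohen's d = |M₁ − M₂| / SD_pooled = |47.3 − 45.7| / 3.8 = 1.6 / 3.8 = 0.421.
For two independent groups with equal n: n = 2·((z_{α/2} + z_β) / d)².
z_{α/2} + z_β = 1.960 + 1.282 = 3.242.
n = 2 × (3.242 / 0.421)² = 2 × 7.701² = 2 × 59.30 = 118.6.
Round up to the next whole participant.

n = 119 per group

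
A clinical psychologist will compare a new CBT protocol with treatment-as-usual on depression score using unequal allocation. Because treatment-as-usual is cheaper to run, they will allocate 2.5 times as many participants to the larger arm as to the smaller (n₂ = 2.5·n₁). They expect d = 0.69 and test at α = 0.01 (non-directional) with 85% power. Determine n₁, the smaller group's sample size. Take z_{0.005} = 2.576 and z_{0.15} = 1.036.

n₁ = 39

With allocation ratio k = n₂/n₁ = 2.5, Var(x̄₁−x̄₂) = σ²(1/n₁ + 1/(k·n₁)) = σ²·(k+1)/(k·n₁).
So n₁ = (1 + 1/k)·((z_{α/2} + z_β)/d)² = 1.400 × (3.612/0.69)².
n₁ = 1.400 × 27.40 = 38.4.
Round up: n₁ = 39, giving n₂ = ⌈2.5 × 39⌉ = ⌈97.5⌉ = 98.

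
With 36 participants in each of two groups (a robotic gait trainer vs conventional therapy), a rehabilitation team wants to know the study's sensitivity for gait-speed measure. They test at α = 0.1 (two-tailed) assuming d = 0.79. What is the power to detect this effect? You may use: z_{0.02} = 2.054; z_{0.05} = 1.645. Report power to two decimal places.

power ≈ 0.96

For two equal groups, power = Φ(d·√(n/2) − z_{α/2}).
d·√(n/2) = 0.79 × √(36/2) = 0.79 × 4.243 = 3.352.
z_β = 3.352 − 1.645 = 1.707.
Power = Φ(1.707) = 0.956.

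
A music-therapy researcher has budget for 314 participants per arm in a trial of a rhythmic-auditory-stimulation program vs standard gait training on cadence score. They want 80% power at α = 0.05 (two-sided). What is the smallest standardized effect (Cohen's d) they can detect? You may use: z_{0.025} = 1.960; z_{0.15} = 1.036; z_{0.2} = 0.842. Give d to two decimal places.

For two independent groups of n = 314 each: d_min = (z_{α/2} + z_β)·√(2/n).
z-sum = 1.960 + 0.842 = 2.802.
d_min = 2.802 × √(2/314) = 2.802 × 0.0798 = 0.224.

d_min ≈ 0.22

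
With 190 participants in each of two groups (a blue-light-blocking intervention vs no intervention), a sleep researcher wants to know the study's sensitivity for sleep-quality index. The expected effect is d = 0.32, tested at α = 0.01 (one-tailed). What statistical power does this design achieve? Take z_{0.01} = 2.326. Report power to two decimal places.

For two equal groups, power = Φ(d·√(n/2) − z_{α}).
d·√(n/2) = 0.32 × √(190/2) = 0.32 × 9.747 = 3.119.
z_β = 3.119 − 2.326 = 0.793.
Power = Φ(0.793) = 0.786.

power ≈ 0.79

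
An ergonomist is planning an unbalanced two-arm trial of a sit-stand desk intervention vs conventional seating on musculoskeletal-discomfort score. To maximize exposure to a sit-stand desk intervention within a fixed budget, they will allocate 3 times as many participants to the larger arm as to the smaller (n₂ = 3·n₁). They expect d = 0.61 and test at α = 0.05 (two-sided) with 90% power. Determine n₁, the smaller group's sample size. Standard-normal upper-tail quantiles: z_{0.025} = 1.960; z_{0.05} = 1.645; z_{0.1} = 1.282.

With allocation ratio k = n₂/n₁ = 3, Var(x̄₁−x̄₂) = σ²(1/n₁ + 1/(k·n₁)) = σ²·(k+1)/(k·n₁).
So n₁ = (1 + 1/k)·((z_{α/2} + z_β)/d)² = 1.333 × (3.242/0.61)².
n₁ = 1.333 × 28.25 = 37.7.
Round up: n₁ = 38, giving n₂ = 3 × 38 = 114.

n₁ = 38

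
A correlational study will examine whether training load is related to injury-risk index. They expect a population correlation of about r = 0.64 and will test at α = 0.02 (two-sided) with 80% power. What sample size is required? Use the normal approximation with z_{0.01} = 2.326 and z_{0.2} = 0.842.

Fisher's z: C = ½·ln((1+r)/(1−r)) = ½·ln(4.5556) = 0.7582.
n = ((z_{α/2} + z_β)/C)² + 3.
(2.326 + 0.842) / 0.7582 = 3.168 / 0.7582 = 4.178.
n = 4.178² + 3 = 17.46 + 3 = 20.5.
Round up.

n = 21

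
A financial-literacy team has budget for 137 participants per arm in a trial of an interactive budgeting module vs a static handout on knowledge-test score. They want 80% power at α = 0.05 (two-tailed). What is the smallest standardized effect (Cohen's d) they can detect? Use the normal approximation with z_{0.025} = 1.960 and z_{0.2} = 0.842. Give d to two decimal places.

For two independent groups of n = 137 each: d_min = (z_{α/2} + z_β)·√(2/n).
z-sum = 1.960 + 0.842 = 2.802.
d_min = 2.802 × √(2/137) = 2.802 × 0.1208 = 0.339.

d_min ≈ 0.34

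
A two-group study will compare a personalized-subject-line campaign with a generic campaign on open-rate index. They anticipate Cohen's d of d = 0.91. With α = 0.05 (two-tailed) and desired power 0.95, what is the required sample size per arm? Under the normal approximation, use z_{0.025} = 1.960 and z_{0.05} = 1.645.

n = 32 per group

For two independent groups with equal n: n = 2·((z_{α/2} + z_β) / d)².
z_{α/2} + z_β = 1.960 + 1.645 = 3.605.
n = 2 × (3.605 / 0.91)² = 2 × 3.962² = 2 × 15.69 = 31.4.
Round up to the next whole participant.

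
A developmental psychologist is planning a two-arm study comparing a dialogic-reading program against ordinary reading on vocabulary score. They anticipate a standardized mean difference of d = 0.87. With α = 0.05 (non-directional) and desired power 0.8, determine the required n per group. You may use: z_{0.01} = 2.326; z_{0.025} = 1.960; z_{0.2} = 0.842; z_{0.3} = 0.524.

For two independent groups with equal n: n = 2·((z_{α/2} + z_β) / d)².
z_{α/2} + z_β = 1.960 + 0.842 = 2.802.
n = 2 × (2.802 / 0.87)² = 2 × 3.221² = 2 × 10.37 = 20.7.
Round up to the next whole participant.

n = 21 per group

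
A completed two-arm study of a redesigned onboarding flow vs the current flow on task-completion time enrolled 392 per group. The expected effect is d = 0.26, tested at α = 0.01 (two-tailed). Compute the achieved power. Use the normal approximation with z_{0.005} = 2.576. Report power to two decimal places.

power ≈ 0.86

For two equal groups, power = Φ(d·√(n/2) − z_{α/2}).
d·√(n/2) = 0.26 × √(392/2) = 0.26 × 14.000 = 3.640.
z_β = 3.640 − 2.576 = 1.064.
Power = Φ(1.064) = 0.856.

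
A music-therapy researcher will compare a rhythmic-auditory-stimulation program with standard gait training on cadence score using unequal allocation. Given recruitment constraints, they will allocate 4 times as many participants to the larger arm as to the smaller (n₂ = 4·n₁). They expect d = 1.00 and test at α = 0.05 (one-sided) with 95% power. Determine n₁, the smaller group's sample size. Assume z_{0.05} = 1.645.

n₁ = 14

With allocation ratio k = n₂/n₁ = 4, Var(x̄₁−x̄₂) = σ²(1/n₁ + 1/(k·n₁)) = σ²·(k+1)/(k·n₁).
So n₁ = (1 + 1/k)·((z_{α} + z_β)/d)² = 1.250 × (3.290/1.00)².
n₁ = 1.250 × 10.82 = 13.5.
Round up: n₁ = 14, giving n₂ = 4 × 14 = 56.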